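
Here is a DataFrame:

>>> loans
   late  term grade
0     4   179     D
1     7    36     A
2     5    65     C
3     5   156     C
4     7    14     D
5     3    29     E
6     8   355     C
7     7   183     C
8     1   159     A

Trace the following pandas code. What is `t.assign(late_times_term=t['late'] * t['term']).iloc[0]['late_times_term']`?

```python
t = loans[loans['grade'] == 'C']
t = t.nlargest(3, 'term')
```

filter rows where grade == 'C':
   late  term grade
2     5    65     C
3     5   156     C
6     8   355     C
7     7   183     C
take 3 rows with largest term:
   late  term grade
6     8   355     C
7     7   183     C
3     5   156     C
add column late_times_term = t['late'] * t['term']:
   late  term grade  late_times_term
6     8   355     C             2840
7     7   183     C             1281
3     5   156     C              780
value at position 0, column 'late_times_term' → 2840

2840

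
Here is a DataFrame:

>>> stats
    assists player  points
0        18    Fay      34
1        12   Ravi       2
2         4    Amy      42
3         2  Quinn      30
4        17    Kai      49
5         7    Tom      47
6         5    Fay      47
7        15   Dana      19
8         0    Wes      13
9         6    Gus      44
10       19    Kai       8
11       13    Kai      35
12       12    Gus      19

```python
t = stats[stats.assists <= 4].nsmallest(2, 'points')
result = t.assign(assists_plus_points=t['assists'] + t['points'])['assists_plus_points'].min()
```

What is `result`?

filter rows where assists <= 4:
   assists player  points
2        4    Amy      42
3        2  Quinn      30
8        0    Wes      13
take 2 rows with smallest points:
   assists player  points
8        0    Wes      13
3        2  Quinn      30
add column assists_plus_points = t['assists'] + t['points']:
   assists player  points  assists_plus_points
8        0    Wes      13                   13
3        2  Quinn      30                   32
The min of column 'assists_plus_points' is 13.

13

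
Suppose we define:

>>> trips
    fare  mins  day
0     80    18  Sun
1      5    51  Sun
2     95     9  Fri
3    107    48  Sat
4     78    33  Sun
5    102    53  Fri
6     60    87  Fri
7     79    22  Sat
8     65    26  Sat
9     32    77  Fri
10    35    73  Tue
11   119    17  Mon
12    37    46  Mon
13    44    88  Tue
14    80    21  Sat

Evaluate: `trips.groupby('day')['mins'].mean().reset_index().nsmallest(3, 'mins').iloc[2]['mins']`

34.0

group by day, mean of mins:
day
Fri    56.50
Mon    31.50
Sat    29.25
Sun    34.00
Tue    80.50
Name: mins, dtype: float64
reset_index():
   day   mins
0  Fri  56.50
1  Mon  31.50
2  Sat  29.25
3  Sun  34.00
4  Tue  80.50
take 3 rows with smallest mins:
   day   mins
2  Sat  29.25
1  Mon  31.50
3  Sun  34.00
Reading off the value at position 2, column 'mins', we get 34.0.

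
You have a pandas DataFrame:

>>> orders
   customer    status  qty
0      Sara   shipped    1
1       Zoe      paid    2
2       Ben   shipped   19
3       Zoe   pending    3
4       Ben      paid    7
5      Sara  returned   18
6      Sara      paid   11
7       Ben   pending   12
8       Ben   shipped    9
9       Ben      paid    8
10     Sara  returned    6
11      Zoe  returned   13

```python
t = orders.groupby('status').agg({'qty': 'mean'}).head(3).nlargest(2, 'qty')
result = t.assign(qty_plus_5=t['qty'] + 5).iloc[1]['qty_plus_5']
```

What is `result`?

group by status, mean of qty:
                qty
status             
paid       7.000000
pending    7.500000
returned  12.333333
shipped    9.666667
take first 3 rows:
                qty
status             
paid       7.000000
pending    7.500000
returned  12.333333
take 2 rows with largest qty:
                qty
status             
returned  12.333333
pending    7.500000
add column qty_plus_5 = t['qty'] + 5:
                qty  qty_plus_5
status                         
returned  12.333333   17.333333
pending    7.500000   12.500000
The value at position 1, column 'qty_plus_5' is 12.5.

12.5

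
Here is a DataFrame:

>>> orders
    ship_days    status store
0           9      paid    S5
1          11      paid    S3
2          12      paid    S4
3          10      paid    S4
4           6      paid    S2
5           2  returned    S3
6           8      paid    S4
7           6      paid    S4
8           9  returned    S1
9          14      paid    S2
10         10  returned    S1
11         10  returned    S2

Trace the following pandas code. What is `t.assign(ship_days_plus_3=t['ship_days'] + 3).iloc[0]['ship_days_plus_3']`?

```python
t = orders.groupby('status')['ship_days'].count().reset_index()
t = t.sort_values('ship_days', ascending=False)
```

group by status, count of ship_days:
status
paid        8
returned    4
Name: ship_days, dtype: int64
reset_index():
     status  ship_days
0      paid          8
1  returned          4
sort by ship_days descending:
     status  ship_days
0      paid          8
1  returned          4
add column ship_days_plus_3 = t['ship_days'] + 3:
     status  ship_days  ship_days_plus_3
0      paid          8                11
1  returned          4                 7
Finally, value at position 0, column 'ship_days_plus_3' = 11.

11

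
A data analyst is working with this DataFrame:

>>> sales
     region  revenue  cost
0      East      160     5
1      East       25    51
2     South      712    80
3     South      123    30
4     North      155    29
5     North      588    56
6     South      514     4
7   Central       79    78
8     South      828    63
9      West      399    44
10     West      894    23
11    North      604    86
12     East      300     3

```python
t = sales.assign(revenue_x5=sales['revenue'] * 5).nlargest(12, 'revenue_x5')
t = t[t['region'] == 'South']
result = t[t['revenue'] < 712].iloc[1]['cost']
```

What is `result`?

30

add column revenue_x5 = sales['revenue'] * 5:
     region  revenue  cost  revenue_x5
0      East      160     5         800
1      East       25    51         125
2     South      712    80        3560
3     South      123    30         615
4     North      155    29         775
5     North      588    56        2940
6     South      514     4        2570
7   Central       79    78         395
8     South      828    63        4140
9      West      399    44        1995
10     West      894    23        4470
11    North      604    86        3020
12     East      300     3        1500
take 12 rows with largest revenue_x5:
     region  revenue  cost  revenue_x5
10     West      894    23        4470
8     South      828    63        4140
2     South      712    80        3560
11    North      604    86        3020
5     North      588    56        2940
6     South      514     4        2570
9      West      399    44        1995
12     East      300     3        1500
0      East      160     5         800
4     North      155    29         775
3     South      123    30         615
7   Central       79    78         395
filter rows where region == 'South':
  region  revenue  cost  revenue_x5
8  South      828    63        4140
2  South      712    80        3560
6  South      514     4        2570
3  South      123    30         615
filter rows where revenue < 712:
  region  revenue  cost  revenue_x5
6  South      514     4        2570
3  South      123    30         615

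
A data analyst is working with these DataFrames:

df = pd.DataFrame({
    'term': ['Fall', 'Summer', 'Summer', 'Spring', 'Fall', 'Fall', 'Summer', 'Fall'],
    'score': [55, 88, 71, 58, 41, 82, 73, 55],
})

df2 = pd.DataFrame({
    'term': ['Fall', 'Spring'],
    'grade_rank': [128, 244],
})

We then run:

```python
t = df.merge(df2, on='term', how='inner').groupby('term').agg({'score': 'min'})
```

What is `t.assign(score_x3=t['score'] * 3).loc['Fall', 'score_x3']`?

123

merge on 'term' (how='inner') → 5 rows:
     term  score  grade_rank
0    Fall     55         128
1  Spring     58         244
2    Fall     41         128
3    Fall     82         128
4    Fall     55         128
group by term, min of score:
        score
term         
Fall       41
Spring     58
add column score_x3 = t['score'] * 3:
        score  score_x3
term                   
Fall       41       123
Spring     58       174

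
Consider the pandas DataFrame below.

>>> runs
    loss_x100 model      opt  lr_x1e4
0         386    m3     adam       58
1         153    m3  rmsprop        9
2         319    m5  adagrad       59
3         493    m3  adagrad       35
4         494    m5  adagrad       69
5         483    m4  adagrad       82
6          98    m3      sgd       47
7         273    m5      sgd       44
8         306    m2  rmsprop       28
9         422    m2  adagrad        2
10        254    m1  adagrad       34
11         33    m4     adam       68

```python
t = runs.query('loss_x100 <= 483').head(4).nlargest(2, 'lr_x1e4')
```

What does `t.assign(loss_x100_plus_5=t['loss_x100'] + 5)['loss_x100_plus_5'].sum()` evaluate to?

812

filter rows where loss_x100 <= 483:
    loss_x100 model      opt  lr_x1e4
0         386    m3     adam       58
1         153    m3  rmsprop        9
2         319    m5  adagrad       59
5         483    m4  adagrad       82
6          98    m3      sgd       47
7         273    m5      sgd       44
8         306    m2  rmsprop       28
9         422    m2  adagrad        2
10        254    m1  adagrad       34
11         33    m4     adam       68
take first 4 rows:
   loss_x100 model      opt  lr_x1e4
0        386    m3     adam       58
1        153    m3  rmsprop        9
2        319    m5  adagrad       59
5        483    m4  adagrad       82
take 2 rows with largest lr_x1e4:
   loss_x100 model      opt  lr_x1e4
5        483    m4  adagrad       82
2        319    m5  adagrad       59
add column loss_x100_plus_5 = t['loss_x100'] + 5:
   loss_x100 model      opt  lr_x1e4  loss_x100_plus_5
5        483    m4  adagrad       82               488
2        319    m5  adagrad       59               324
So sum() = 812.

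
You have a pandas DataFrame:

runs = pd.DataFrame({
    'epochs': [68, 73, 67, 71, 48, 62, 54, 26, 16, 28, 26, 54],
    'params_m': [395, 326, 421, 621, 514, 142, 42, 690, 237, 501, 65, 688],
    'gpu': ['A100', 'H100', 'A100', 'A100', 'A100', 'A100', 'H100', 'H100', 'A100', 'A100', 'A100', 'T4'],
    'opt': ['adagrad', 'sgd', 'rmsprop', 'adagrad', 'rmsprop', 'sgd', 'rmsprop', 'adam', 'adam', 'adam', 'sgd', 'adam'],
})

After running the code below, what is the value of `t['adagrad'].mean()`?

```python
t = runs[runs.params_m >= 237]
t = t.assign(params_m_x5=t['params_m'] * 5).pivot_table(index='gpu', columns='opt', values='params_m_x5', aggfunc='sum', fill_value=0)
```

1693.33333333

filter rows where params_m >= 237:
    epochs  params_m   gpu      opt
0       68       395  A100  adagrad
1       73       326  H100      sgd
2       67       421  A100  rmsprop
3       71       621  A100  adagrad
4       48       514  A100  rmsprop
7       26       690  H100     adam
8       16       237  A100     adam
9       28       501  A100     adam
11      54       688    T4     adam
add column params_m_x5 = t['params_m'] * 5:
    epochs  params_m   gpu      opt  params_m_x5
0       68       395  A100  adagrad         1975
1       73       326  H100      sgd         1630
2       67       421  A100  rmsprop         2105
3       71       621  A100  adagrad         3105
4       48       514  A100  rmsprop         2570
7       26       690  H100     adam         3450
8       16       237  A100     adam         1185
9       28       501  A100     adam         2505
11      54       688    T4     adam         3440
pivot: rows=gpu, cols=opt, sum(params_m_x5):
opt   adagrad  adam  rmsprop   sgd
gpu                               
A100     5080  3690     4675     0
H100        0  3450        0  1630
T4          0  3440        0     0
Finally, mean of column 'adagrad' = 1693.33333333.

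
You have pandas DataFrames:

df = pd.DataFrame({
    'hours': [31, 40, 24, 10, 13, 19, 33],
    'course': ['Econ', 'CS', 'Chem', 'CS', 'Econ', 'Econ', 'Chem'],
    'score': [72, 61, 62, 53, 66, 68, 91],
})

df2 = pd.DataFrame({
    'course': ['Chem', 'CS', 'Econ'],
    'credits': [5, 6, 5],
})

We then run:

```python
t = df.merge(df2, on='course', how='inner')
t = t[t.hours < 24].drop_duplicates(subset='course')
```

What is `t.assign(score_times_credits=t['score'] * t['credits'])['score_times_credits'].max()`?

merge on 'course' (how='inner') → 7 rows:
   hours course  score  credits
0     31   Econ     72        5
1     40     CS     61        6
2     24   Chem     62        5
3     10     CS     53        6
4     13   Econ     66        5
5     19   Econ     68        5
6     33   Chem     91        5
filter rows where hours < 24:
   hours course  score  credits
3     10     CS     53        6
4     13   Econ     66        5
5     19   Econ     68        5
drop duplicate course (keep=first):
   hours course  score  credits
3     10     CS     53        6
4     13   Econ     66        5
add column score_times_credits = t['score'] * t['credits']:
   hours course  score  credits  score_times_credits
3     10     CS     53        6                  318
4     13   Econ     66        5                  330
Hence 330.

330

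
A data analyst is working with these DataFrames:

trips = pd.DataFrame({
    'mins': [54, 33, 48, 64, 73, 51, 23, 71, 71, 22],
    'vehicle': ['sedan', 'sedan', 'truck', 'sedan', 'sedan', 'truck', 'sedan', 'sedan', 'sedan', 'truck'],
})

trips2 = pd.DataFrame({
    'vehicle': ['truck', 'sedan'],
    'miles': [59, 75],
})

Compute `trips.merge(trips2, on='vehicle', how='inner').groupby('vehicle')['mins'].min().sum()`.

merge on 'vehicle' (how='inner') → 10 rows:
   mins vehicle  miles
0    54   sedan     75
1    33   sedan     75
2    48   truck     59
3    64   sedan     75
4    73   sedan     75
5    51   truck     59
6    23   sedan     75
7    71   sedan     75
8    71   sedan     75
9    22   truck     59
group by vehicle, min of mins:
vehicle
sedan    23
truck    22
Name: mins, dtype: int64
sum of the resulting series → 45

45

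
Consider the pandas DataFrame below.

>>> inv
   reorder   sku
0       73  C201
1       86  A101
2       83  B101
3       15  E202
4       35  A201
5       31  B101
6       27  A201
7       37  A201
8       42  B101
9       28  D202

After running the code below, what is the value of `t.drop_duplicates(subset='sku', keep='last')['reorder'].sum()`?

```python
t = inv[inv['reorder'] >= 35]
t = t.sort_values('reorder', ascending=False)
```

236

filter rows where reorder >= 35:
   reorder   sku
0       73  C201
1       86  A101
2       83  B101
4       35  A201
7       37  A201
8       42  B101
sort by reorder descending:
   reorder   sku
1       86  A101
2       83  B101
0       73  C201
8       42  B101
7       37  A201
4       35  A201
drop duplicate sku (keep=last):
   reorder   sku
1       86  A101
0       73  C201
8       42  B101
4       35  A201
Taking the sum of column 'reorder' gives 236.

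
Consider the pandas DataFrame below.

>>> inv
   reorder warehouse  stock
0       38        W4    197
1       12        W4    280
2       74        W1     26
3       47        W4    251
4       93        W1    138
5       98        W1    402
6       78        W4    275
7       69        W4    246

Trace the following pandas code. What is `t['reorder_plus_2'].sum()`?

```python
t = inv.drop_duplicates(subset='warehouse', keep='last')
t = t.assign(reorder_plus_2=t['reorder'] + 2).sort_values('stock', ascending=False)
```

171

drop duplicate warehouse (keep=last):
   reorder warehouse  stock
5       98        W1    402
7       69        W4    246
add column reorder_plus_2 = t['reorder'] + 2:
   reorder warehouse  stock  reorder_plus_2
5       98        W1    402             100
7       69        W4    246              71
sort by stock descending:
   reorder warehouse  stock  reorder_plus_2
5       98        W1    402             100
7       69        W4    246              71
Finally, sum of column 'reorder_plus_2' = 171.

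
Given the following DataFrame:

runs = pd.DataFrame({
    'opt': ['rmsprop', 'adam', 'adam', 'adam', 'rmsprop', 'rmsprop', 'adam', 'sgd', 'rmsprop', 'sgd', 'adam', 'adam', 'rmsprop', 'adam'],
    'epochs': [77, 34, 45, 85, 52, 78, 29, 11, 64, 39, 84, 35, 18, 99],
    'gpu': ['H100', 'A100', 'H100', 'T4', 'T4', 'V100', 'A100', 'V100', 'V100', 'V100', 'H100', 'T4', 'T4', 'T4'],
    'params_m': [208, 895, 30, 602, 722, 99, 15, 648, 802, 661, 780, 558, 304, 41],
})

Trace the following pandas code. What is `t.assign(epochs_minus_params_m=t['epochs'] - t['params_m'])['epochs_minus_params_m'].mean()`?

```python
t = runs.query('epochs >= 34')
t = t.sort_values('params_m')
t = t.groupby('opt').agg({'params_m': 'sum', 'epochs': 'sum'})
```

filter rows where epochs >= 34:
        opt  epochs   gpu  params_m
0   rmsprop      77  H100       208
1      adam      34  A100       895
2      adam      45  H100        30
3      adam      85    T4       602
4   rmsprop      52    T4       722
5   rmsprop      78  V100        99
8   rmsprop      64  V100       802
9       sgd      39  V100       661
10     adam      84  H100       780
11     adam      35    T4       558
13     adam      99    T4        41
sort by params_m:
        opt  epochs   gpu  params_m
2      adam      45  H100        30
13     adam      99    T4        41
5   rmsprop      78  V100        99
0   rmsprop      77  H100       208
11     adam      35    T4       558
3      adam      85    T4       602
9       sgd      39  V100       661
4   rmsprop      52    T4       722
10     adam      84  H100       780
8   rmsprop      64  V100       802
1      adam      34  A100       895
group by opt: sum(params_m), sum(epochs):
         params_m  epochs
opt                      
adam         2906     382
rmsprop      1831     271
sgd           661      39
add column epochs_minus_params_m = t['epochs'] - t['params_m']:
         params_m  epochs  epochs_minus_params_m
opt                                             
adam         2906     382                  -2524
rmsprop      1831     271                  -1560
sgd           661      39                   -622
Reading off the mean of column 'epochs_minus_params_m', we get -1568.66666667.

-1568.66666667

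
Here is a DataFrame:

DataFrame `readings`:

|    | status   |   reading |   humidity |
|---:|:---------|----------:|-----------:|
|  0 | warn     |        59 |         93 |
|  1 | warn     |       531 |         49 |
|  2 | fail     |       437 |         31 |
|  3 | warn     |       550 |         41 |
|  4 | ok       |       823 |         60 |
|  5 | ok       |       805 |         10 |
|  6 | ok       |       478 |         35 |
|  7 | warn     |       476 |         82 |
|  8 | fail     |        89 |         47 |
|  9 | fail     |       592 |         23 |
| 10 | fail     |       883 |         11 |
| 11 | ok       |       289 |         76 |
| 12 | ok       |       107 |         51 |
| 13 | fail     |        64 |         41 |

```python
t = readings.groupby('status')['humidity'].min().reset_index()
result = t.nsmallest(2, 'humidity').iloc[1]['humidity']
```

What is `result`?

group by status, min of humidity:
status
fail    11
ok      10
warn    41
Name: humidity, dtype: int64
reset_index():
  status  humidity
0   fail        11
1     ok        10
2   warn        41
take 2 rows with smallest humidity:
  status  humidity
1     ok        10
0   fail        11
Reading off the value at position 1, column 'humidity', we get 11.

11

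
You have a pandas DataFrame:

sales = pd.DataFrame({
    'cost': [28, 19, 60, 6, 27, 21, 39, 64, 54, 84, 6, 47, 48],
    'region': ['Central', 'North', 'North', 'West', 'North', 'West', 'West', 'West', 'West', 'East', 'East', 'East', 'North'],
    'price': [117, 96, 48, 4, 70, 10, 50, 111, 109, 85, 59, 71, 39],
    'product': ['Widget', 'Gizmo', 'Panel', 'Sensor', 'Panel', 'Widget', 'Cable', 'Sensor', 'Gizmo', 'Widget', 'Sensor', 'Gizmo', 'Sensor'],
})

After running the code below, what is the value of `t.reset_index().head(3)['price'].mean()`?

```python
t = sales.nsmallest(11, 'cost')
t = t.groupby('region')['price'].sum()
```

take 11 rows with smallest cost:
    cost   region  price product
3      6     West      4  Sensor
10     6     East     59  Sensor
1     19    North     96   Gizmo
5     21     West     10  Widget
4     27    North     70   Panel
0     28  Central    117  Widget
6     39     West     50   Cable
11    47     East     71   Gizmo
12    48    North     39  Sensor
8     54     West    109   Gizmo
2     60    North     48   Panel
group by region, sum of price:
region
Central    117
East       130
North      253
West       173
Name: price, dtype: int64
reset_index():
    region  price
0  Central    117
1     East    130
2    North    253
3     West    173
take first 3 rows:
    region  price
0  Central    117
1     East    130
2    North    253
So mean() = 166.666666667.

166.666666667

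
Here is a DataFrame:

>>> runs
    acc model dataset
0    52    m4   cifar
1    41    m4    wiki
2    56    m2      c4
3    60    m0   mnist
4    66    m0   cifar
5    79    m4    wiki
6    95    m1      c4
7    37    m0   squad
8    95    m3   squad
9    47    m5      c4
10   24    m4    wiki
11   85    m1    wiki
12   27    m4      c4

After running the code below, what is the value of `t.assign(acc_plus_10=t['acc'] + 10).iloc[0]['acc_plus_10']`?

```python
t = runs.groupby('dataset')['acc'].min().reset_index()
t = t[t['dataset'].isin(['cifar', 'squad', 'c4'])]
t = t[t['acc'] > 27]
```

62

group by dataset, min of acc:
dataset
c4       27
cifar    52
mnist    60
squad    37
wiki     24
Name: acc, dtype: int64
reset_index():
  dataset  acc
0      c4   27
1   cifar   52
2   mnist   60
3   squad   37
4    wiki   24
filter rows where dataset in ['cifar', 'squad', 'c4']:
  dataset  acc
0      c4   27
1   cifar   52
3   squad   37
filter rows where acc > 27:
  dataset  acc
1   cifar   52
3   squad   37
add column acc_plus_10 = t['acc'] + 10:
  dataset  acc  acc_plus_10
1   cifar   52           62
3   squad   37           47
Then the value at position 0, column 'acc_plus_10': 62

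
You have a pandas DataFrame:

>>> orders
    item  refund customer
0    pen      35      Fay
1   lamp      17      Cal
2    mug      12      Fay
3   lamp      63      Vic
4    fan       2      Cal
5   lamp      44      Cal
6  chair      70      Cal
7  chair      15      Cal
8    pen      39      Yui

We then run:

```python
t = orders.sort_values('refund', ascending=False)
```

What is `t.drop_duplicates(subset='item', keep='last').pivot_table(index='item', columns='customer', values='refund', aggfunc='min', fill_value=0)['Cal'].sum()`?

sort by refund descending:
    item  refund customer
6  chair      70      Cal
3   lamp      63      Vic
5   lamp      44      Cal
8    pen      39      Yui
0    pen      35      Fay
1   lamp      17      Cal
7  chair      15      Cal
2    mug      12      Fay
4    fan       2      Cal
drop duplicate item (keep=last):
    item  refund customer
0    pen      35      Fay
1   lamp      17      Cal
7  chair      15      Cal
2    mug      12      Fay
4    fan       2      Cal
pivot: rows=item, cols=customer, min(refund):
customer  Cal  Fay
item              
chair      15    0
fan         2    0
lamp       17    0
mug         0   12
pen         0   35
sum of column 'Cal' → 34

34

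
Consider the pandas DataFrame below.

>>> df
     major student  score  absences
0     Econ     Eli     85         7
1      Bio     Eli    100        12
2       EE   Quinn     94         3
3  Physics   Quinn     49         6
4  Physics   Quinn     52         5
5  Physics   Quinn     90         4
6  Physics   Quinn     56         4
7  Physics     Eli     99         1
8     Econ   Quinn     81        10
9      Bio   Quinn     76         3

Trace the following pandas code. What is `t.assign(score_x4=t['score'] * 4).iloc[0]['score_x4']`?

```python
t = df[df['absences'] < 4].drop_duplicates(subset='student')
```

376

filter rows where absences < 4:
     major student  score  absences
2       EE   Quinn     94         3
7  Physics     Eli     99         1
9      Bio   Quinn     76         3
drop duplicate student (keep=first):
     major student  score  absences
2       EE   Quinn     94         3
7  Physics     Eli     99         1
add column score_x4 = t['score'] * 4:
     major student  score  absences  score_x4
2       EE   Quinn     94         3       376
7  Physics     Eli     99         1       396
Then the value at position 0, column 'score_x4': 376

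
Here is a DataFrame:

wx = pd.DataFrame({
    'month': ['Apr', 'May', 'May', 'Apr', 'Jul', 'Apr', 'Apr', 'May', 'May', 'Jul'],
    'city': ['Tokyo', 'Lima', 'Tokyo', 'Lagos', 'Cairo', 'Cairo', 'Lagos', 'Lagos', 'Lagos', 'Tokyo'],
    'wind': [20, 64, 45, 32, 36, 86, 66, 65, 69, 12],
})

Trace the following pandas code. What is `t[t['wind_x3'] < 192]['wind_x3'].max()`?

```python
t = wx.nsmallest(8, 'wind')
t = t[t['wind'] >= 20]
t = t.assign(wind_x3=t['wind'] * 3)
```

take 8 rows with smallest wind:
  month   city  wind
9   Jul  Tokyo    12
0   Apr  Tokyo    20
3   Apr  Lagos    32
4   Jul  Cairo    36
2   May  Tokyo    45
1   May   Lima    64
7   May  Lagos    65
6   Apr  Lagos    66
filter rows where wind >= 20:
  month   city  wind
0   Apr  Tokyo    20
3   Apr  Lagos    32
4   Jul  Cairo    36
2   May  Tokyo    45
1   May   Lima    64
7   May  Lagos    65
6   Apr  Lagos    66
add column wind_x3 = t['wind'] * 3:
  month   city  wind  wind_x3
0   Apr  Tokyo    20       60
3   Apr  Lagos    32       96
4   Jul  Cairo    36      108
2   May  Tokyo    45      135
1   May   Lima    64      192
7   May  Lagos    65      195
6   Apr  Lagos    66      198
filter rows where wind_x3 < 192:
  month   city  wind  wind_x3
0   Apr  Tokyo    20       60
3   Apr  Lagos    32       96
4   Jul  Cairo    36      108
2   May  Tokyo    45      135
max of column 'wind_x3' → 135

135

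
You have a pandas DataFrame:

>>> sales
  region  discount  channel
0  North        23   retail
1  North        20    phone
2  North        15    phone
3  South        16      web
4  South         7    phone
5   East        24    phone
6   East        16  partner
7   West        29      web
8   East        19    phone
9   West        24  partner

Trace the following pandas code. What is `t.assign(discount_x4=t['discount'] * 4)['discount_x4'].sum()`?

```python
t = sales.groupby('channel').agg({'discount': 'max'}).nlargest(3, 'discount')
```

group by channel, max of discount:
         discount
channel          
partner        24
phone          24
retail         23
web            29
take 3 rows with largest discount:
         discount
channel          
web            29
partner        24
phone          24
add column discount_x4 = t['discount'] * 4:
         discount  discount_x4
channel                       
web            29          116
partner        24           96
phone          24           96

308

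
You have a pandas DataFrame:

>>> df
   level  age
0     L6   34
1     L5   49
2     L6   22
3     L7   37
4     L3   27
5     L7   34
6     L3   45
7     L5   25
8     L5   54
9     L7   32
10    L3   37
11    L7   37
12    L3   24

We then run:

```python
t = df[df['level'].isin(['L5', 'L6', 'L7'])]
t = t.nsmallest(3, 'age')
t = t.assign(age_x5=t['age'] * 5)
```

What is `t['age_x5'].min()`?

110

filter rows where level in ['L5', 'L6', 'L7']:
   level  age
0     L6   34
1     L5   49
2     L6   22
3     L7   37
5     L7   34
7     L5   25
8     L5   54
9     L7   32
11    L7   37
take 3 rows with smallest age:
  level  age
2    L6   22
7    L5   25
9    L7   32
add column age_x5 = t['age'] * 5:
  level  age  age_x5
2    L6   22     110
7    L5   25     125
9    L7   32     160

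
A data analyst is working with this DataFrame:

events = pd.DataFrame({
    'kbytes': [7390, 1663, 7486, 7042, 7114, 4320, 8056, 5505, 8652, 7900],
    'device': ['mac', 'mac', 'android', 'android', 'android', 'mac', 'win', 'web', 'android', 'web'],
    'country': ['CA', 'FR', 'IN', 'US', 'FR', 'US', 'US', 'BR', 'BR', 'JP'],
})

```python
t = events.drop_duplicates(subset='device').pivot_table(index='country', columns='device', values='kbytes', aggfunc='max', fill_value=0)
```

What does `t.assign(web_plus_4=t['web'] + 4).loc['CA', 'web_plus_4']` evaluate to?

4

drop duplicate device (keep=first):
   kbytes   device country
0    7390      mac      CA
2    7486  android      IN
6    8056      win      US
7    5505      web      BR
pivot: rows=country, cols=device, max(kbytes):
device   android   mac   web   win
country                           
BR             0     0  5505     0
CA             0  7390     0     0
IN          7486     0     0     0
US             0     0     0  8056
add column web_plus_4 = t['web'] + 4:
device   android   mac   web   win  web_plus_4
country                                       
BR             0     0  5505     0        5509
CA             0  7390     0     0           4
IN          7486     0     0     0           4
US             0     0     0  8056           4
value at row 'CA', column 'web_plus_4' → 4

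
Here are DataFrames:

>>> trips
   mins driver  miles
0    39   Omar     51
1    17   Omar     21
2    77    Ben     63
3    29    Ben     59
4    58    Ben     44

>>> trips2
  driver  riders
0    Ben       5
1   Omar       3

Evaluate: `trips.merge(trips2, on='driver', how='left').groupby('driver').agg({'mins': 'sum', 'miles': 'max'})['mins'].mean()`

merge on 'driver' (how='left') → 5 rows:
   mins driver  miles  riders
0    39   Omar     51       3
1    17   Omar     21       3
2    77    Ben     63       5
3    29    Ben     59       5
4    58    Ben     44       5
group by driver: sum(mins), max(miles):
        mins  miles
driver             
Ben      164     63
Omar      56     51
The mean of column 'mins' is 110.0.

110.0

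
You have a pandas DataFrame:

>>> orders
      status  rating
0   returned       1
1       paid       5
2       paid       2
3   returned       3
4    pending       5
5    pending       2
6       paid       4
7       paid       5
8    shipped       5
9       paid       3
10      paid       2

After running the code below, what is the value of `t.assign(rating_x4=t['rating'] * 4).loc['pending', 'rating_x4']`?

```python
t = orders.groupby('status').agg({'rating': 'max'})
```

20

group by status, max of rating:
          rating
status          
paid           5
pending        5
returned       3
shipped        5
add column rating_x4 = t['rating'] * 4:
          rating  rating_x4
status                     
paid           5         20
pending        5         20
returned       3         12
shipped        5         20
Then the value at row 'pending', column 'rating_x4': 20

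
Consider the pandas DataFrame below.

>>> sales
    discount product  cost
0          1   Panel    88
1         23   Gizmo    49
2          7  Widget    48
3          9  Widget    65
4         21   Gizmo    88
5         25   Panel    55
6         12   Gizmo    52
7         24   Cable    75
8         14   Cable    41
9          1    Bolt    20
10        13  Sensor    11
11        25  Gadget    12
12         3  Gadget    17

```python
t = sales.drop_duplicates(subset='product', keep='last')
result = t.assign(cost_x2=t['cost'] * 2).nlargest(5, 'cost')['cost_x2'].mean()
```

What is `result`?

drop duplicate product (keep=last):
    discount product  cost
3          9  Widget    65
5         25   Panel    55
6         12   Gizmo    52
8         14   Cable    41
9          1    Bolt    20
10        13  Sensor    11
12         3  Gadget    17
add column cost_x2 = t['cost'] * 2:
    discount product  cost  cost_x2
3          9  Widget    65      130
5         25   Panel    55      110
6         12   Gizmo    52      104
8         14   Cable    41       82
9          1    Bolt    20       40
10        13  Sensor    11       22
12         3  Gadget    17       34
take 5 rows with largest cost:
   discount product  cost  cost_x2
3         9  Widget    65      130
5        25   Panel    55      110
6        12   Gizmo    52      104
8        14   Cable    41       82
9         1    Bolt    20       40

93.2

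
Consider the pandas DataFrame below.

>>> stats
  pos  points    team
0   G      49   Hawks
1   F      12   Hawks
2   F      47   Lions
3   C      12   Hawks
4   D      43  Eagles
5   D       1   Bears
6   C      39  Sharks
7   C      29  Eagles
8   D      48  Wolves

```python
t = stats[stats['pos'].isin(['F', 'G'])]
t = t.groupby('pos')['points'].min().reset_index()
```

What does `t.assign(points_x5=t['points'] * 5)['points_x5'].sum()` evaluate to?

305

filter rows where pos in ['F', 'G']:
  pos  points   team
0   G      49  Hawks
1   F      12  Hawks
2   F      47  Lions
group by pos, min of points:
pos
F    12
G    49
Name: points, dtype: int64
reset_index():
  pos  points
0   F      12
1   G      49
add column points_x5 = t['points'] * 5:
  pos  points  points_x5
0   F      12         60
1   G      49        245
So sum() = 305.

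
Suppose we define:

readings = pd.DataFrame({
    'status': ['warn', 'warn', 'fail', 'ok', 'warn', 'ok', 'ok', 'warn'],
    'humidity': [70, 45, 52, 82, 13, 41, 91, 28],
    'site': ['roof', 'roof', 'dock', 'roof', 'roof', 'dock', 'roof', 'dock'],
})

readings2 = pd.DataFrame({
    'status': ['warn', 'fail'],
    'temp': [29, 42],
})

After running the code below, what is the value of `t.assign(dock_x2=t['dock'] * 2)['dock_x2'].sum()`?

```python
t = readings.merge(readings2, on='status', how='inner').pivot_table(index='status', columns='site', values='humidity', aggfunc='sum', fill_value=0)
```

160

merge on 'status' (how='inner') → 5 rows:
  status  humidity  site  temp
0   warn        70  roof    29
1   warn        45  roof    29
2   fail        52  dock    42
3   warn        13  roof    29
4   warn        28  dock    29
pivot: rows=status, cols=site, sum(humidity):
site    dock  roof
status            
fail      52     0
warn      28   128
add column dock_x2 = t['dock'] * 2:
site    dock  roof  dock_x2
status                     
fail      52     0      104
warn      28   128       56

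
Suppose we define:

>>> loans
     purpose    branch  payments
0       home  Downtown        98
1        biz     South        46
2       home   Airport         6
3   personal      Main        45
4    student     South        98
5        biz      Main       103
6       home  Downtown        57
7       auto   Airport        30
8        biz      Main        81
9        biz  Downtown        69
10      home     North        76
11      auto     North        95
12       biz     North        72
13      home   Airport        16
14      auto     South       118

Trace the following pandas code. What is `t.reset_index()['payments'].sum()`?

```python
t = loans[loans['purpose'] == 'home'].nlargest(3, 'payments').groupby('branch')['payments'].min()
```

filter rows where purpose == 'home':
   purpose    branch  payments
0     home  Downtown        98
2     home   Airport         6
6     home  Downtown        57
10    home     North        76
13    home   Airport        16
take 3 rows with largest payments:
   purpose    branch  payments
0     home  Downtown        98
10    home     North        76
6     home  Downtown        57
group by branch, min of payments:
branch
Downtown    57
North       76
Name: payments, dtype: int64
reset_index():
     branch  payments
0  Downtown        57
1     North        76
Hence 133.

133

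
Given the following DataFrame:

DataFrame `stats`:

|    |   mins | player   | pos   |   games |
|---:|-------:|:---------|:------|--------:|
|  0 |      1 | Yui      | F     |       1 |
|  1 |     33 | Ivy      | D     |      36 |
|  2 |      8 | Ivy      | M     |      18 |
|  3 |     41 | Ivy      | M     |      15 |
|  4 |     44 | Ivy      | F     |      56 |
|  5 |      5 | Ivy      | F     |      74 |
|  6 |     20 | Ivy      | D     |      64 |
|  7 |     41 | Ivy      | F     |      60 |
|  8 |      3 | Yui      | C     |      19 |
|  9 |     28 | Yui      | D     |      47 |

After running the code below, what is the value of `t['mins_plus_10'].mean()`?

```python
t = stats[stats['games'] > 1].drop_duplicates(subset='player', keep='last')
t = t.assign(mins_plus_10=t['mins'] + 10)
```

filter rows where games > 1:
   mins player pos  games
1    33    Ivy   D     36
2     8    Ivy   M     18
3    41    Ivy   M     15
4    44    Ivy   F     56
5     5    Ivy   F     74
6    20    Ivy   D     64
7    41    Ivy   F     60
8     3    Yui   C     19
9    28    Yui   D     47
drop duplicate player (keep=last):
   mins player pos  games
7    41    Ivy   F     60
9    28    Yui   D     47
add column mins_plus_10 = t['mins'] + 10:
   mins player pos  games  mins_plus_10
7    41    Ivy   F     60            51
9    28    Yui   D     47            38
Finally, mean of column 'mins_plus_10' = 44.5.

44.5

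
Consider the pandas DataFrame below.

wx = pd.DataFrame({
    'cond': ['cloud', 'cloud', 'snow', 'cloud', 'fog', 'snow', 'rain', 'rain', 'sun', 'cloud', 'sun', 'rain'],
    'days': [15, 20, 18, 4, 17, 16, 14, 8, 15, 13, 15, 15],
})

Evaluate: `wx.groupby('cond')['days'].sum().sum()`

170

group by cond, sum of days:
cond
cloud    52
fog      17
rain     37
snow     34
sun      30
Name: days, dtype: int64
sum of the resulting series → 170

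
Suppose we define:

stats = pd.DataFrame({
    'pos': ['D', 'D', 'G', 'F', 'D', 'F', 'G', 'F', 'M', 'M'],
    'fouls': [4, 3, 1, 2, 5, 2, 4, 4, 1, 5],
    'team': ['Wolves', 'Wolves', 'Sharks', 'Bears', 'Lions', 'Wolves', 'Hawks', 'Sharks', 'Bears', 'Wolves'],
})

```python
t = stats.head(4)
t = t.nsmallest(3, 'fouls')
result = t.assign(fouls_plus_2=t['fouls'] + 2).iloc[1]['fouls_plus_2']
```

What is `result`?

4

take first 4 rows:
  pos  fouls    team
0   D      4  Wolves
1   D      3  Wolves
2   G      1  Sharks
3   F      2   Bears
take 3 rows with smallest fouls:
  pos  fouls    team
2   G      1  Sharks
3   F      2   Bears
1   D      3  Wolves
add column fouls_plus_2 = t['fouls'] + 2:
  pos  fouls    team  fouls_plus_2
2   G      1  Sharks             3
3   F      2   Bears             4
1   D      3  Wolves             5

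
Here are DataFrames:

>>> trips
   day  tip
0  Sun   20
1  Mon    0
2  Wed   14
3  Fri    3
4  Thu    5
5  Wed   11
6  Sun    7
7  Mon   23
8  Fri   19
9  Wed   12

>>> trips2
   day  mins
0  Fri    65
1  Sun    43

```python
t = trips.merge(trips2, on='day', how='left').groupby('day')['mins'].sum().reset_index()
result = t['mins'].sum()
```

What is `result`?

216.0

merge on 'day' (how='left') → 10 rows:
   day  tip  mins
0  Sun   20  43.0
1  Mon    0   NaN
2  Wed   14   NaN
3  Fri    3  65.0
4  Thu    5   NaN
5  Wed   11   NaN
6  Sun    7  43.0
7  Mon   23   NaN
8  Fri   19  65.0
9  Wed   12   NaN
group by day, sum of mins:
day
Fri    130.0
Mon      0.0
Sun     86.0
Thu      0.0
Wed      0.0
Name: mins, dtype: float64
reset_index():
   day   mins
0  Fri  130.0
1  Mon    0.0
2  Sun   86.0
3  Thu    0.0
4  Wed    0.0
Finally, sum of column 'mins' = 216.0.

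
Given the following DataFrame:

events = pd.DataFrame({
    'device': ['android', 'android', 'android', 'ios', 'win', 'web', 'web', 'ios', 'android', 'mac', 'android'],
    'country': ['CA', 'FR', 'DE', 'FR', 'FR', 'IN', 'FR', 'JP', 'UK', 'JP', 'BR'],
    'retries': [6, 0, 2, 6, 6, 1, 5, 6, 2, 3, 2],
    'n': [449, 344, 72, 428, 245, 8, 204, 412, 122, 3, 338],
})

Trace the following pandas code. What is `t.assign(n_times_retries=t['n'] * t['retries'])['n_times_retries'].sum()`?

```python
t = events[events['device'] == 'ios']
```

filter rows where device == 'ios':
  device country  retries    n
3    ios      FR        6  428
7    ios      JP        6  412
add column n_times_retries = t['n'] * t['retries']:
  device country  retries    n  n_times_retries
3    ios      FR        6  428             2568
7    ios      JP        6  412             2472
Finally, sum of column 'n_times_retries' = 5040.

5040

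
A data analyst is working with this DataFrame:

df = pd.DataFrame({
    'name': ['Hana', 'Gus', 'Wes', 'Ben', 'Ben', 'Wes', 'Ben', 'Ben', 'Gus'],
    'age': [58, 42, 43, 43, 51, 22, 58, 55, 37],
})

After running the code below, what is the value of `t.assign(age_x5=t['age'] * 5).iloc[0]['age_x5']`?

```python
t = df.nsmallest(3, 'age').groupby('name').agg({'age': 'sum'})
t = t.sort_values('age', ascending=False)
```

395

take 3 rows with smallest age:
  name  age
5  Wes   22
8  Gus   37
1  Gus   42
group by name, sum of age:
      age
name     
Gus    79
Wes    22
sort by age descending:
      age
name     
Gus    79
Wes    22
add column age_x5 = t['age'] * 5:
      age  age_x5
name             
Gus    79     395
Wes    22     110
Finally, value at position 0, column 'age_x5' = 395.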